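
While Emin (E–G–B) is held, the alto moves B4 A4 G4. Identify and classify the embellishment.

A4 is a passing tone.

The harmony at that moment is E minor triad (E, G, B); A4 is not a chord tone.
It is approached by step down from B4 and left by step down to G4.
Step in, step out in the same direction — a passing tone.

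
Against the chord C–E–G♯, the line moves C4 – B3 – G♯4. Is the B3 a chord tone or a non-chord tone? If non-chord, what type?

Non-chord tone — an escape tone.

The harmony at that moment is C augmented triad (C, E, G♯); B3 is not a chord tone.
It is approached by step down from C4 and left by leap up to G♯4.
Step in, leap out — an escape tone.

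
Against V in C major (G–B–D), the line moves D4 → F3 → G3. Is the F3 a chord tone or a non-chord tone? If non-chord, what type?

Non-chord tone — an appoggiatura.

The harmony at that moment is G major triad (G, B, D); F3 is not a chord tone.
It is approached by leap down from D4 and left by step up to G3.
Leap in, step out — an appoggiatura.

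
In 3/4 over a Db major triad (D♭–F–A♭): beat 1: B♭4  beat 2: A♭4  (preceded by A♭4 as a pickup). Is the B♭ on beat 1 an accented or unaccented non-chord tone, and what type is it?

The harmony at that moment is D♭ major triad (D♭, F, A♭); B♭4 is not a chord tone.
It is approached by step up from A♭4 and left by step down to A♭4.
Step away and step back to the same note — a neighbor tone (upper neighbor).
It falls on the downbeat, so it is accented.

Accented neighbor tone.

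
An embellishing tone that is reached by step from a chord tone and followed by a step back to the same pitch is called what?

Neighbor tone.

Approach: by step. Departure: by step in the opposite direction, back to the starting pitch.
Stepwise on both sides but reversing to return to the same chord tone — a neighbor tone. (Had it continued onward in the same direction it would be a passing tone instead.)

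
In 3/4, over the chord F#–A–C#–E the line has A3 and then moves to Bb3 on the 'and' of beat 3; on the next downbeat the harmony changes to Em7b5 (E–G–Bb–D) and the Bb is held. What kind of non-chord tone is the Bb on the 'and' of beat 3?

The harmony at that moment is F# minor seventh chord (F#, A, C#, E); Bb3 is not a chord tone.
It is approached by step up from A3 and then sustained as the same pitch into the next harmony.
Arriving early and becoming a chord tone when the harmony changes — an anticipation.

Anticipation.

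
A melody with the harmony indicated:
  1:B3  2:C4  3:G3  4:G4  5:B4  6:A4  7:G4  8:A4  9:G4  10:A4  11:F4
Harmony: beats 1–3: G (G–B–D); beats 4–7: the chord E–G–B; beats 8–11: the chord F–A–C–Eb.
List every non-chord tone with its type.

C4 (beat 2) — escape tone; A4 (beat 6) — passing tone; G4 (beat 9) — neighbor tone.

The harmony at that moment is G major triad (G, B, D); C4 is not a chord tone.
It is approached by step up from B3 and left by leap down to G3.
Step in, leap out — an escape tone.
The harmony at that moment is E minor triad (E, G, B); A4 is not a chord tone.
It is approached by step down from B4 and left by step down to G4.
Step in, step out in the same direction — a passing tone.
The harmony at that moment is F dominant seventh chord (F, A, C, Eb); G4 is not a chord tone.
It is approached by step down from A4 and left by step up to A4.
Step away and step back to the same note — a neighbor tone (lower neighbor).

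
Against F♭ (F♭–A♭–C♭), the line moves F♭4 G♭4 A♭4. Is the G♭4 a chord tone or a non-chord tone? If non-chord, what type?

Non-chord tone — a passing tone.

The harmony at that moment is F♭ major triad (F♭, A♭, C♭); G♭4 is not a chord tone.
It is approached by step up from F♭4 and left by step up to A♭4.
Step in, step out in the same direction — a passing tone.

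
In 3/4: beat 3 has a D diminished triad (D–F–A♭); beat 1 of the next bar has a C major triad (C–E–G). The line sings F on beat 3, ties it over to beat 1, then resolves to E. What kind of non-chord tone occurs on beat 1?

Suspension.

The harmony at that moment is C major triad (C, E, G); F is not a chord tone.
It is held over (the same pitch as the preceding F) and left by step down to E.
Held over from the previous chord and resolving down by step — a suspension.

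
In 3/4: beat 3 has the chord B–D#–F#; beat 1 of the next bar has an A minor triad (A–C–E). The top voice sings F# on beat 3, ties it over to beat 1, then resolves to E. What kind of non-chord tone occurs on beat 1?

Suspension.

The harmony at that moment is A minor triad (A, C, E); F# is not a chord tone.
It is held over (the same pitch as the preceding F#) and left by step down to E.
Held over from the previous chord and resolving down by step — a suspension.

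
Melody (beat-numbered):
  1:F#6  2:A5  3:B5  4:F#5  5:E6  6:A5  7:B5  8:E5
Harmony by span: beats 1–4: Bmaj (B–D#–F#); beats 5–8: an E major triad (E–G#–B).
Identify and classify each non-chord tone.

The harmony at that moment is B major triad (B, D#, F#); A5 is not a chord tone.
It is approached by leap down from F#6 and left by step up to B5.
Leap in, step out — an appoggiatura.
The harmony at that moment is E major triad (E, G#, B); A5 is not a chord tone.
It is approached by leap down from E6 and left by step up to B5.
Leap in, step out — an appoggiatura.

A5 (beat 2) — appoggiatura; A5 (beat 6) — appoggiatura.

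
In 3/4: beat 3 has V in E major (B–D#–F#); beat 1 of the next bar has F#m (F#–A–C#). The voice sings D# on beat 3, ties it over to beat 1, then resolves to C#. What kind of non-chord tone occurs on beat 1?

Suspension.

The harmony at that moment is F# minor triad (F#, A, C#); D# is not a chord tone.
It is held over (the same pitch as the preceding D#) and left by step down to C#.
Held over from the previous chord and resolving down by step — a suspension.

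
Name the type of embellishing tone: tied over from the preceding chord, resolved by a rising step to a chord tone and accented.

Retardation.

Approach: by preparation — the pitch is first a chord tone, then held (tied or repeated) while the harmony changes under it. Departure: up by step. Metric position: strong.
A prepared dissonance that resolves upward by step — a retardation. (The same figure resolving downward would be a suspension.)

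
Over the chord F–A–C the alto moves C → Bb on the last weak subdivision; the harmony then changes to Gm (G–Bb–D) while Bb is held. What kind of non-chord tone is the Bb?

The harmony at that moment is F major triad (F, A, C); Bb is not a chord tone.
It is approached by step down from C and then sustained as the same pitch into the next harmony.
Arriving early and becoming a chord tone when the harmony changes — an anticipation.

Bb is an anticipation.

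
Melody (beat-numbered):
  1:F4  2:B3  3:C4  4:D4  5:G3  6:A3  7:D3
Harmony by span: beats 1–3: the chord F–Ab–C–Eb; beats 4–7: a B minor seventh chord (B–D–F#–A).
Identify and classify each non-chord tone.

The harmony at that moment is F minor seventh chord (F, Ab, C, Eb); B3 is not a chord tone.
It is approached by leap down from F4 and left by step up to C4.
Leap in, step out — an appoggiatura.
The harmony at that moment is B minor seventh chord (B, D, F#, A); G3 is not a chord tone.
It is approached by leap down from D4 and left by step up to A3.
Leap in, step out — an appoggiatura.

B3 (beat 2) — appoggiatura; G3 (beat 5) — appoggiatura.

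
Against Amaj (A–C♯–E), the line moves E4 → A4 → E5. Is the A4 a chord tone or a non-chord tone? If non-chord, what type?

A major triad contains A, C♯, E; A is the root, so it is a chord tone.

Chord tone (the root of A major triad).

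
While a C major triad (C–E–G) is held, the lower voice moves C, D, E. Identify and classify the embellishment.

D is a passing tone.

The harmony at that moment is C major triad (C, E, G); D is not a chord tone.
It is approached by step up from C and left by step up to E.
Step in, step out in the same direction — a passing tone.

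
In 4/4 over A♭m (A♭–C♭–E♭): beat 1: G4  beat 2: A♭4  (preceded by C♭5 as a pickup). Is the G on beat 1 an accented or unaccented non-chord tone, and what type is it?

Accented appoggiatura.

The harmony at that moment is A♭ minor triad (A♭, C♭, E♭); G4 is not a chord tone.
It is approached by leap down from C♭5 and left by step up to A♭4.
Leap in, step out — an appoggiatura.
It falls on the downbeat, so it is accented.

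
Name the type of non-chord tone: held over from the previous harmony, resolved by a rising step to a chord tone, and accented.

Retardation.

Approach: by preparation — the pitch is first a chord tone, then held (tied or repeated) while the harmony changes under it. Departure: up by step. Metric position: strong.
A prepared dissonance that resolves upward by step — a retardation. (The same figure resolving downward would be a suspension.)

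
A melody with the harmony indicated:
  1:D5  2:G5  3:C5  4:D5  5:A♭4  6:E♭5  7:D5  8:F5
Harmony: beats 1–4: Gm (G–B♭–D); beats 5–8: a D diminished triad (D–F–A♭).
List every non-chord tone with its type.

The harmony at that moment is G minor triad (G, B♭, D); C5 is not a chord tone.
It is approached by leap down from G5 and left by step up to D5.
Leap in, step out — an appoggiatura.
The harmony at that moment is D diminished triad (D, F, A♭); E♭5 is not a chord tone.
It is approached by leap up from A♭4 and left by step down to D5.
Leap in, step out — an appoggiatura.

C5 (beat 3) — appoggiatura; E♭5 (beat 6) — appoggiatura.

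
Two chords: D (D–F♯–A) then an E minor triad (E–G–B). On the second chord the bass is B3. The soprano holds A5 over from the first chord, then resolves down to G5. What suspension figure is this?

At the second chord the bass is B3. The suspended A5 lies a seventh above the bass; after resolving down by step to G5, the interval above the bass becomes a sixth.
Suspension figures are named by those two intervals: 7–6.

7–6 suspension.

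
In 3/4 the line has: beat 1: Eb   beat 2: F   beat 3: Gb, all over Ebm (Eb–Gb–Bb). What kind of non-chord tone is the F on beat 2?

Passing tone.

The harmony at that moment is Eb minor triad (Eb, Gb, Bb); F is not a chord tone.
It is approached by step up from Eb and left by step up to Gb.
Step in, step out in the same direction — a passing tone.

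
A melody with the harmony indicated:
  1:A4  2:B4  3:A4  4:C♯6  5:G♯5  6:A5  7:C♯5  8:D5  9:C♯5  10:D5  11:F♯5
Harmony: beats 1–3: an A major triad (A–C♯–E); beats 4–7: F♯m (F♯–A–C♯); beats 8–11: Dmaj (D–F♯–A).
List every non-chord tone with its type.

The harmony at that moment is A major triad (A, C♯, E); B4 is not a chord tone.
It is approached by step up from A4 and left by step down to A4.
Step away and step back to the same note — a neighbor tone (upper neighbor).
The harmony at that moment is F♯ minor triad (F♯, A, C♯); G♯5 is not a chord tone.
It is approached by leap down from C♯6 and left by step up to A5.
Leap in, step out — an appoggiatura.
The harmony at that moment is D major triad (D, F♯, A); C♯5 is not a chord tone.
It is approached by step down from D5 and left by step up to D5.
Step away and step back to the same note — a neighbor tone (lower neighbor).

B4 (beat 2) — neighbor tone; G♯5 (beat 5) — appoggiatura; C♯5 (beat 9) — neighbor tone.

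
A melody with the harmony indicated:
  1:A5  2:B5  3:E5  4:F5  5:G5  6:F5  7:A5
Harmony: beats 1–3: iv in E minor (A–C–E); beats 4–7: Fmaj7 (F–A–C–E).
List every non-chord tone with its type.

The harmony at that moment is A minor triad (A, C, E); B5 is not a chord tone.
It is approached by step up from A5 and left by leap down to E5.
Step in, leap out — an escape tone.
The harmony at that moment is F major seventh chord (F, A, C, E); G5 is not a chord tone.
It is approached by step up from F5 and left by step down to F5.
Step away and step back to the same note — a neighbor tone (upper neighbor).

B5 (beat 2) — escape tone; G5 (beat 5) — neighbor tone.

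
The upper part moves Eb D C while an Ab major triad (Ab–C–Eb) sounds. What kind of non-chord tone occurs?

The harmony at that moment is Ab major triad (Ab, C, Eb); D is not a chord tone.
It is approached by step down from Eb and left by step down to C.
Step in, step out in the same direction — a passing tone.

D is a passing tone.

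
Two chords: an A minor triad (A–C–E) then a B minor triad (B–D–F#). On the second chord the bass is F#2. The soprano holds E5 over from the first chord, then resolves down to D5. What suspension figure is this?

7–6 suspension.

At the second chord the bass is F#2. The suspended E5 lies a seventh above the bass; after resolving down by step to D5, the interval above the bass becomes a sixth.
Suspension figures are named by those two intervals: 7–6.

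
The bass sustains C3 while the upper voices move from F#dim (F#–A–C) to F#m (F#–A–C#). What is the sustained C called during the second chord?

The harmony at that moment is F# minor triad (F#, A, C#); C3 is not a chord tone.
It is held over (the same pitch as the preceding C3) and then sustained as the same pitch into the next harmony.
Sustained through a change of harmony — a pedal tone.

Pedal tone (pedal point).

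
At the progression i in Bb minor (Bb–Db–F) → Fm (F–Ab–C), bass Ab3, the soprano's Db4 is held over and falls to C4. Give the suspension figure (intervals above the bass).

At the second chord the bass is Ab3. The suspended Db4 lies a fourth above the bass; after resolving down by step to C4, the interval above the bass becomes a third.
Suspension figures are named by those two intervals: 4–3.

4–3 suspension.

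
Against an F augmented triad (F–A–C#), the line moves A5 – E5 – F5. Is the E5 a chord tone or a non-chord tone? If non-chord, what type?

Non-chord tone — an appoggiatura.

The harmony at that moment is F augmented triad (F, A, C#); E5 is not a chord tone.
It is approached by leap down from A5 and left by step up to F5.
Leap in, step out — an appoggiatura.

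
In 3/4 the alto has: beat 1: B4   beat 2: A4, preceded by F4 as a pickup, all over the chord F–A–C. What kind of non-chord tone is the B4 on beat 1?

Appoggiatura.

The harmony at that moment is F major triad (F, A, C); B4 is not a chord tone.
It is approached by leap up from F4 and left by step down to A4.
Leap in, step out, metrically accented — an appoggiatura.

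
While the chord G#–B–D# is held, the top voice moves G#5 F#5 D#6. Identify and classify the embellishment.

The harmony at that moment is G# minor triad (G#, B, D#); F#5 is not a chord tone.
It is approached by step down from G#5 and left by leap up to D#6.
Step in, leap out — an escape tone.

F#5 is an escape tone.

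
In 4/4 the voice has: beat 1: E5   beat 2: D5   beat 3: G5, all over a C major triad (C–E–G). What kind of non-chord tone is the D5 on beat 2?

The harmony at that moment is C major triad (C, E, G); D5 is not a chord tone.
It is approached by step down from E5 and left by leap up to G5.
Step in, leap out, on a weak beat — an escape tone.

Escape tone.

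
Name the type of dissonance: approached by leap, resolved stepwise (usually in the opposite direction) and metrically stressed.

Appoggiatura.

Approach: by leap. Departure: by step. Metric position: strong.
Leap in, step out, in a metrically strong position — an appoggiatura. (It is the mirror image of the escape tone, which steps in and leaps out from a weak position.)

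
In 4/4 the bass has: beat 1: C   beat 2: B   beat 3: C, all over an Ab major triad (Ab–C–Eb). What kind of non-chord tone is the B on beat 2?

The harmony at that moment is Ab major triad (Ab, C, Eb); B is not a chord tone.
It is approached by step down from C and left by step up to C.
Step away and step back to the same note — a neighbor tone (lower neighbor).

Lower neighbor tone.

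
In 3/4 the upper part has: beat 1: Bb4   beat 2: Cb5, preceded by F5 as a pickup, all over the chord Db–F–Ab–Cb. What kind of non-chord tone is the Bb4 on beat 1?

The harmony at that moment is Db dominant seventh chord (Db, F, Ab, Cb); Bb4 is not a chord tone.
It is approached by leap down from F5 and left by step up to Cb5.
Leap in, step out, metrically accented — an appoggiatura.

Appoggiatura.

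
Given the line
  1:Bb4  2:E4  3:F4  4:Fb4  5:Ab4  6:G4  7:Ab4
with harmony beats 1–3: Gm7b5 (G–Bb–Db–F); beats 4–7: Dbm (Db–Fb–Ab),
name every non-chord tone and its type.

E4 (beat 2) — appoggiatura; G4 (beat 6) — neighbor tone.

The harmony at that moment is G half-diminished seventh chord (G, Bb, Db, F); E4 is not a chord tone.
It is approached by leap down from Bb4 and left by step up to F4.
Leap in, step out — an appoggiatura.
The harmony at that moment is Db minor triad (Db, Fb, Ab); G4 is not a chord tone.
It is approached by step down from Ab4 and left by step up to Ab4.
Step away and step back to the same note — a neighbor tone (lower neighbor).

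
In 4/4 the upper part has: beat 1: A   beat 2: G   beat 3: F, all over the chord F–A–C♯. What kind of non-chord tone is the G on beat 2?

The harmony at that moment is F augmented triad (F, A, C♯); G is not a chord tone.
It is approached by step down from A and left by step down to F.
Step in, step out in the same direction — a passing tone.

Passing tone.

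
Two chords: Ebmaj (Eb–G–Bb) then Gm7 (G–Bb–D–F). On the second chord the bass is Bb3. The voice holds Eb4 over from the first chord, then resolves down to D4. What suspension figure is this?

At the second chord the bass is Bb3. The suspended Eb4 lies a fourth above the bass; after resolving down by step to D4, the interval above the bass becomes a third.
Suspension figures are named by those two intervals: 4–3.

4–3 suspension.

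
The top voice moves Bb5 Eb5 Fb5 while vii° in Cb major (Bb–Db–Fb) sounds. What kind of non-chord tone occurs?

The harmony at that moment is Bb diminished triad (Bb, Db, Fb); Eb5 is not a chord tone.
It is approached by leap down from Bb5 and left by step up to Fb5.
Leap in, step out — an appoggiatura.

Eb5 is an appoggiatura.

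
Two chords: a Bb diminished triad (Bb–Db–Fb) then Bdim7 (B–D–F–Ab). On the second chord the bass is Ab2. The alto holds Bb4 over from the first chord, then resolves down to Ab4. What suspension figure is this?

9–8 suspension.

At the second chord the bass is Ab2. The suspended Bb4 lies a ninth above the bass; after resolving down by step to Ab4, the interval above the bass becomes an octave.
Suspension figures are named by those two intervals: 9–8.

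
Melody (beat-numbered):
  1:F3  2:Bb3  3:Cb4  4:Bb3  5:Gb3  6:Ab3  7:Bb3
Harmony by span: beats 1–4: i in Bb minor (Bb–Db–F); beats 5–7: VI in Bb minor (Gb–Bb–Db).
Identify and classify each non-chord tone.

Cb4 (beat 3) — neighbor tone; Ab3 (beat 6) — passing tone.

The harmony at that moment is Bb minor triad (Bb, Db, F); Cb4 is not a chord tone.
It is approached by step up from Bb3 and left by step down to Bb3.
Step away and step back to the same note — a neighbor tone (upper neighbor).
The harmony at that moment is Gb major triad (Gb, Bb, Db); Ab3 is not a chord tone.
It is approached by step up from Gb3 and left by step up to Bb3.
Step in, step out in the same direction — a passing tone.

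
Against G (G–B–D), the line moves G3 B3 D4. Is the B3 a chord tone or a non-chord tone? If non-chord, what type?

Chord tone (the third of G major triad).

G major triad contains G, B, D; B is the third, so it is a chord tone.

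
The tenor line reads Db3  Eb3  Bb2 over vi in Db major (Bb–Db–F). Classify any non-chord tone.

Eb3 is an escape tone.

The harmony at that moment is Bb minor triad (Bb, Db, F); Eb3 is not a chord tone.
It is approached by step up from Db3 and left by leap down to Bb2.
Step in, leap out — an escape tone.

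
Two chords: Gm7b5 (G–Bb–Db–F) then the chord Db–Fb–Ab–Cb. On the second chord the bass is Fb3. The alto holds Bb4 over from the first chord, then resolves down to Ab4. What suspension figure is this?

4–3 suspension.

At the second chord the bass is Fb3. The suspended Bb4 lies a fourth above the bass; after resolving down by step to Ab4, the interval above the bass becomes a third.
Suspension figures are named by those two intervals: 4–3.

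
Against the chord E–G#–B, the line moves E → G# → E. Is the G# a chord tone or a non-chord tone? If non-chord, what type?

Chord tone (the third of E major triad).

E major triad contains E, G#, B; G# is the third, so it is a chord tone.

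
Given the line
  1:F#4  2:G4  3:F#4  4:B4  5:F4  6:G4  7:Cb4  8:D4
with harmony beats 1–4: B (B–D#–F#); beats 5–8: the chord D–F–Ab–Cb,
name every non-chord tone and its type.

G4 (beat 2) — neighbor tone; G4 (beat 6) — escape tone.

The harmony at that moment is B major triad (B, D#, F#); G4 is not a chord tone.
It is approached by step up from F#4 and left by step down to F#4.
Step away and step back to the same note — a neighbor tone (upper neighbor).
The harmony at that moment is D diminished seventh chord (D, F, Ab, Cb); G4 is not a chord tone.
It is approached by step up from F4 and left by leap down to Cb4.
Step in, leap out — an escape tone.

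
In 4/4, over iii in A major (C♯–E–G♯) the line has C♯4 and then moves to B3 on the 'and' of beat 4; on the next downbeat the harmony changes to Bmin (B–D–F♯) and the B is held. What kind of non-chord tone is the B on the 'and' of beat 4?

Anticipation.

The harmony at that moment is C♯ minor triad (C♯, E, G♯); B3 is not a chord tone.
It is approached by step down from C♯4 and then sustained as the same pitch into the next harmony.
Arriving early and becoming a chord tone when the harmony changes — an anticipation.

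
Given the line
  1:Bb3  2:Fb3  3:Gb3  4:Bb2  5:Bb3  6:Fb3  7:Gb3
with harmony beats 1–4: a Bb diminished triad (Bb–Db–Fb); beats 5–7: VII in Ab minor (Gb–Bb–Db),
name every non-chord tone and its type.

The harmony at that moment is Bb diminished triad (Bb, Db, Fb); Gb3 is not a chord tone.
It is approached by step up from Fb3 and left by leap down to Bb2.
Step in, leap out — an escape tone.
The harmony at that moment is Gb major triad (Gb, Bb, Db); Fb3 is not a chord tone.
It is approached by leap down from Bb3 and left by step up to Gb3.
Leap in, step out — an appoggiatura.

Gb3 (beat 3) — escape tone; Fb3 (beat 6) — appoggiatura.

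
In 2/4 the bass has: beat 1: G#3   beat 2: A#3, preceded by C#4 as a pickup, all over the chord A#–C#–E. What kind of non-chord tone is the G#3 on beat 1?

Appoggiatura.

The harmony at that moment is A# diminished triad (A#, C#, E); G#3 is not a chord tone.
It is approached by leap down from C#4 and left by step up to A#3.
Leap in, step out, metrically accented — an appoggiatura.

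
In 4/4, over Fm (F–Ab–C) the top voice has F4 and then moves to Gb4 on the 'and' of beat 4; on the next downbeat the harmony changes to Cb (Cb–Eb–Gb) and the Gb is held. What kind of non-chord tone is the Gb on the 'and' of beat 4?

The harmony at that moment is F minor triad (F, Ab, C); Gb4 is not a chord tone.
It is approached by step up from F4 and then sustained as the same pitch into the next harmony.
Arriving early and becoming a chord tone when the harmony changes — an anticipation.

Anticipation.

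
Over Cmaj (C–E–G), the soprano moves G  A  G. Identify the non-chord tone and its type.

A is a neighbor tone.

The harmony at that moment is C major triad (C, E, G); A is not a chord tone.
It is approached by step up from G and left by step down to G.
Step away and step back to the same note — a neighbor tone (upper neighbor).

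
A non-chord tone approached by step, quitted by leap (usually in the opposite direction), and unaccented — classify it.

Escape tone.

Approach: by step. Departure: by leap. Metric position: weak.
Step in, leap out, from a weak position — an escape tone (échappée). (It is the mirror image of the appoggiatura, which leaps in and steps out on a strong beat.)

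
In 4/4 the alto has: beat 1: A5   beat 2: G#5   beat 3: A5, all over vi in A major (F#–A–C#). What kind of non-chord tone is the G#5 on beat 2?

Lower neighbor tone.

The harmony at that moment is F# minor triad (F#, A, C#); G#5 is not a chord tone.
It is approached by step down from A5 and left by step up to A5.
Step away and step back to the same note — a neighbor tone (lower neighbor).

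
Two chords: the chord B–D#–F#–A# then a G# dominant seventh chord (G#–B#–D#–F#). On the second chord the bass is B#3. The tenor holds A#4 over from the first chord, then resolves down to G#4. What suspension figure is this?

At the second chord the bass is B#3. The suspended A#4 lies a seventh above the bass; after resolving down by step to G#4, the interval above the bass becomes a sixth.
Suspension figures are named by those two intervals: 7–6.

7–6 suspension.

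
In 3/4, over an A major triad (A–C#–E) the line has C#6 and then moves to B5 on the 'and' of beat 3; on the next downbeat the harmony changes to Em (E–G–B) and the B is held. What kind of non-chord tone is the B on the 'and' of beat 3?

Anticipation.

The harmony at that moment is A major triad (A, C#, E); B5 is not a chord tone.
It is approached by step down from C#6 and then sustained as the same pitch into the next harmony.
Arriving early and becoming a chord tone when the harmony changes — an anticipation.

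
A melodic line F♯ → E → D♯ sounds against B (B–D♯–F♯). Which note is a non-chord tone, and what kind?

E is a passing tone.

The harmony at that moment is B major triad (B, D♯, F♯); E is not a chord tone.
It is approached by step down from F♯ and left by step down to D♯.
Step in, step out in the same direction — a passing tone.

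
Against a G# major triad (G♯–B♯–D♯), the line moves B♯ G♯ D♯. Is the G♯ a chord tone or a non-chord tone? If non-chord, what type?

G# major triad contains G♯, B♯, D♯; G♯ is the root, so it is a chord tone.

Chord tone (the root of G# major triad).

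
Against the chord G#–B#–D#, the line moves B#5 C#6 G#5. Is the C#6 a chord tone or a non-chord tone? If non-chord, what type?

Non-chord tone — an escape tone.

The harmony at that moment is G# major triad (G#, B#, D#); C#6 is not a chord tone.
It is approached by step up from B#5 and left by leap down to G#5.
Step in, leap out — an escape tone.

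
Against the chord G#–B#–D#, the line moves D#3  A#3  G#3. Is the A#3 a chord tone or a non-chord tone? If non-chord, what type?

The harmony at that moment is G# major triad (G#, B#, D#); A#3 is not a chord tone.
It is approached by leap up from D#3 and left by step down to G#3.
Leap in, step out — an appoggiatura.

Non-chord tone — an appoggiatura.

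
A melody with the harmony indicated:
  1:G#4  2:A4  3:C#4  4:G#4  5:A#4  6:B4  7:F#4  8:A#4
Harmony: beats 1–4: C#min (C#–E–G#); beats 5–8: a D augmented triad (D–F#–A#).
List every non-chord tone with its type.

A4 (beat 2) — escape tone; B4 (beat 6) — escape tone.

The harmony at that moment is C# minor triad (C#, E, G#); A4 is not a chord tone.
It is approached by step up from G#4 and left by leap down to C#4.
Step in, leap out — an escape tone.
The harmony at that moment is D augmented triad (D, F#, A#); B4 is not a chord tone.
It is approached by step up from A#4 and left by leap down to F#4.
Step in, leap out — an escape tone.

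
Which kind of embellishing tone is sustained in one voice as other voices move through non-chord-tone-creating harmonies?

Approach: none. Departure: none — a single pitch is sustained while the chords change around it, passing through harmonies that do not contain it.
No melodic motion at all; the dissonance is created entirely by the moving harmonies against the stationary note — a pedal tone (pedal point).

Pedal tone.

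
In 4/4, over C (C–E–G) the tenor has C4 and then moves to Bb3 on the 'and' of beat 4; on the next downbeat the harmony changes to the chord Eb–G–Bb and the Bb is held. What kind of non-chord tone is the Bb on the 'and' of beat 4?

The harmony at that moment is C major triad (C, E, G); Bb3 is not a chord tone.
It is approached by step down from C4 and then sustained as the same pitch into the next harmony.
Arriving early and becoming a chord tone when the harmony changes — an anticipation.

Anticipation.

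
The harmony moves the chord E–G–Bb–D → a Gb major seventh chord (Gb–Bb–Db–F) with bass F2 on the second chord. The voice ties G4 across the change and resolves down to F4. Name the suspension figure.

9–8 suspension.

At the second chord the bass is F2. The suspended G4 lies a ninth above the bass; after resolving down by step to F4, the interval above the bass becomes an octave.
Suspension figures are named by those two intervals: 9–8.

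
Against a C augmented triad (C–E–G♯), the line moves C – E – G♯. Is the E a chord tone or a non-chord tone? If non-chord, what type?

Chord tone (the third of C augmented triad).

C augmented triad contains C, E, G♯; E is the third, so it is a chord tone.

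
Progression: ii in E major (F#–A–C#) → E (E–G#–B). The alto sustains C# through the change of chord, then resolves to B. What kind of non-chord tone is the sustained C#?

C# is a suspension.

The harmony at that moment is E major triad (E, G#, B); C# is not a chord tone.
It is held over (the same pitch as the preceding C#) and left by step down to B.
Held over from the previous chord and resolving down by step — a suspension.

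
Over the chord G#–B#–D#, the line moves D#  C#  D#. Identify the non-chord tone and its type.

C# is a neighbor tone.

The harmony at that moment is G# major triad (G#, B#, D#); C# is not a chord tone.
It is approached by step down from D# and left by step up to D#.
Step away and step back to the same note — a neighbor tone (lower neighbor).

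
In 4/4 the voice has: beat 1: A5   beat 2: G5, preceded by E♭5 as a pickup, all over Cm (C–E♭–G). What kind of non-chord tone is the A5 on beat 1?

Appoggiatura.

The harmony at that moment is C minor triad (C, E♭, G); A5 is not a chord tone.
It is approached by leap up from E♭5 and left by step down to G5.
Leap in, step out, metrically accented — an appoggiatura.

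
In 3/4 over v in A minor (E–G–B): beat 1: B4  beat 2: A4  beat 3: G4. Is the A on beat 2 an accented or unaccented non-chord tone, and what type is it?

The harmony at that moment is E minor triad (E, G, B); A4 is not a chord tone.
It is approached by step down from B4 and left by step down to G4.
Step in, step out in the same direction — a passing tone.
It falls on a weak beat, so it is unaccented.

Unaccented passing tone.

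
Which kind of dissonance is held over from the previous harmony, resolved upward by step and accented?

Approach: by preparation — the pitch is first a chord tone, then held (tied or repeated) while the harmony changes under it. Departure: up by step. Metric position: strong.
A prepared dissonance that resolves upward by step — a retardation. (The same figure resolving downward would be a suspension.)

Retardation.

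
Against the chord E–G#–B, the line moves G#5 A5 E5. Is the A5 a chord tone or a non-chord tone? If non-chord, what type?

Non-chord tone — an escape tone.

The harmony at that moment is E major triad (E, G#, B); A5 is not a chord tone.
It is approached by step up from G#5 and left by leap down to E5.
Step in, leap out — an escape tone.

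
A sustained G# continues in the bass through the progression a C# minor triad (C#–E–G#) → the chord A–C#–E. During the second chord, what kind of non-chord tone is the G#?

Pedal tone (pedal point).

The harmony at that moment is A major triad (A, C#, E); G# is not a chord tone.
It is held over (the same pitch as the preceding G#) and then sustained as the same pitch into the next harmony.
Sustained through a change of harmony — a pedal tone.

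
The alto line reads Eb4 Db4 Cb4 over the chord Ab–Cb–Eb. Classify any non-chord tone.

Db4 is a passing tone.

The harmony at that moment is Ab minor triad (Ab, Cb, Eb); Db4 is not a chord tone.
It is approached by step down from Eb4 and left by step down to Cb4.
Step in, step out in the same direction — a passing tone.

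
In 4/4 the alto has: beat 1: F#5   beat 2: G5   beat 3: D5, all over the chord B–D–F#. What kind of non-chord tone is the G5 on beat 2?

Escape tone.

The harmony at that moment is B minor triad (B, D, F#); G5 is not a chord tone.
It is approached by step up from F#5 and left by leap down to D5.
Step in, leap out, on a weak beat — an escape tone.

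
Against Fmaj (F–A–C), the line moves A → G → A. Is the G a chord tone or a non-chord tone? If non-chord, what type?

The harmony at that moment is F major triad (F, A, C); G is not a chord tone.
It is approached by step down from A and left by step up to A.
Step away and step back to the same note — a neighbor tone (lower neighbor).

Non-chord tone — a neighbor tone.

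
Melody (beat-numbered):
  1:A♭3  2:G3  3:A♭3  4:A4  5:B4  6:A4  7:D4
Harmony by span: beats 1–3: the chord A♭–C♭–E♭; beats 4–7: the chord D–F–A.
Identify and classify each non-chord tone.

The harmony at that moment is A♭ minor triad (A♭, C♭, E♭); G3 is not a chord tone.
It is approached by step down from A♭3 and left by step up to A♭3.
Step away and step back to the same note — a neighbor tone (lower neighbor).
The harmony at that moment is D minor triad (D, F, A); B4 is not a chord tone.
It is approached by step up from A4 and left by step down to A4.
Step away and step back to the same note — a neighbor tone (upper neighbor).

G3 (beat 2) — neighbor tone; B4 (beat 5) — neighbor tone.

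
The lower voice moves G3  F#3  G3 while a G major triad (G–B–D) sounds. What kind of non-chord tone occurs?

F#3 is a neighbor tone.

The harmony at that moment is G major triad (G, B, D); F#3 is not a chord tone.
It is approached by step down from G3 and left by step up to G3.
Step away and step back to the same note — a neighbor tone (lower neighbor).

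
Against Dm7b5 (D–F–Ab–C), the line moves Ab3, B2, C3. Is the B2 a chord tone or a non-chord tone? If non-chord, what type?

The harmony at that moment is D half-diminished seventh chord (D, F, Ab, C); B2 is not a chord tone.
It is approached by leap down from Ab3 and left by step up to C3.
Leap in, step out — an appoggiatura.

Non-chord tone — an appoggiatura.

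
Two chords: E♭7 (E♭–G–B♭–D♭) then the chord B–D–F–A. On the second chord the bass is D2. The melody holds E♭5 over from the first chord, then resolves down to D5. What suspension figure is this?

At the second chord the bass is D2. The suspended E♭5 lies a ninth above the bass; after resolving down by step to D5, the interval above the bass becomes an octave.
Suspension figures are named by those two intervals: 9–8.

9–8 suspension.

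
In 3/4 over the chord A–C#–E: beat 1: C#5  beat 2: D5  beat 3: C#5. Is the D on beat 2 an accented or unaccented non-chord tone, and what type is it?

The harmony at that moment is A major triad (A, C#, E); D5 is not a chord tone.
It is approached by step up from C#5 and left by step down to C#5.
Step away and step back to the same note — a neighbor tone (upper neighbor).
It falls on a weak beat, so it is unaccented.

Unaccented neighbor tone.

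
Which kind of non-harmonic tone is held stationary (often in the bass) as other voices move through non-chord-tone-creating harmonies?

Pedal tone.

Approach: none. Departure: none — a single pitch is sustained while the chords change around it, passing through harmonies that do not contain it.
No melodic motion at all; the dissonance is created entirely by the moving harmonies against the stationary note — a pedal tone (pedal point).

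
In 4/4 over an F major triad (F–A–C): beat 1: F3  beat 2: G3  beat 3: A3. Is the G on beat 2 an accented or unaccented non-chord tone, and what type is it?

Unaccented passing tone.

The harmony at that moment is F major triad (F, A, C); G3 is not a chord tone.
It is approached by step up from F3 and left by step up to A3.
Step in, step out in the same direction — a passing tone.
It falls on a weak beat, so it is unaccented.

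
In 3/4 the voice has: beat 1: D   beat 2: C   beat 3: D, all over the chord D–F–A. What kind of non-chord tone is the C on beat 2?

The harmony at that moment is D minor triad (D, F, A); C is not a chord tone.
It is approached by step down from D and left by step up to D.
Step away and step back to the same note — a neighbor tone (lower neighbor).

Lower neighbor tone.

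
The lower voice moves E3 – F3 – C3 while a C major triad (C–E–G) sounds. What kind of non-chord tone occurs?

F3 is an escape tone.

The harmony at that moment is C major triad (C, E, G); F3 is not a chord tone.
It is approached by step up from E3 and left by leap down to C3.
Step in, leap out — an escape tone.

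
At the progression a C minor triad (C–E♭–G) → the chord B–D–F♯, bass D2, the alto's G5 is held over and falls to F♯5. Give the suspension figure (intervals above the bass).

At the second chord the bass is D2. The suspended G5 lies a fourth above the bass; after resolving down by step to F♯5, the interval above the bass becomes a third.
Suspension figures are named by those two intervals: 4–3.

4–3 suspension.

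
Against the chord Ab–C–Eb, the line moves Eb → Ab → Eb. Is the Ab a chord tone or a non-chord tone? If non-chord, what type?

Chord tone (the root of Ab major triad).

Ab major triad contains Ab, C, Eb; Ab is the root, so it is a chord tone.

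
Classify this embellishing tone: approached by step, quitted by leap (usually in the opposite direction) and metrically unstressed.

Escape tone.

Approach: by step. Departure: by leap. Metric position: weak.
Step in, leap out, from a weak position — an escape tone (échappée). (It is the mirror image of the appoggiatura, which leaps in and steps out on a strong beat.)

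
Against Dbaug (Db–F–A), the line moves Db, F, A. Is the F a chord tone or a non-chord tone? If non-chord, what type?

Db augmented triad contains Db, F, A; F is the third, so it is a chord tone.

Chord tone (the third of Db augmented triad).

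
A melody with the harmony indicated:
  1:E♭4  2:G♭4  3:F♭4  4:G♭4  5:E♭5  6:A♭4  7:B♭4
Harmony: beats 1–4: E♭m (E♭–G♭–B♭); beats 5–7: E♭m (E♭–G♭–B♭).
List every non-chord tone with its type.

The harmony at that moment is E♭ minor triad (E♭, G♭, B♭); F♭4 is not a chord tone.
It is approached by step down from G♭4 and left by step up to G♭4.
Step away and step back to the same note — a neighbor tone (lower neighbor).
The harmony at that moment is E♭ minor triad (E♭, G♭, B♭); A♭4 is not a chord tone.
It is approached by leap down from E♭5 and left by step up to B♭4.
Leap in, step out — an appoggiatura.

F♭4 (beat 3) — neighbor tone; A♭4 (beat 6) — appoggiatura.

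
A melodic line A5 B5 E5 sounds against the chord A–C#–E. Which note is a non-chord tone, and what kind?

The harmony at that moment is A major triad (A, C#, E); B5 is not a chord tone.
It is approached by step up from A5 and left by leap down to E5.
Step in, leap out — an escape tone.

B5 is an escape tone.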